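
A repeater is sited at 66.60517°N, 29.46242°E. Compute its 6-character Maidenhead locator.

KP46ro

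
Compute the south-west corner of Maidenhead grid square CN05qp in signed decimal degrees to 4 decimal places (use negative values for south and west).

Field C=2, N=13: +2·20° lon, +13·10° lat → SW at lon -140°, lat 40°.
Square 0, 5: +0·2° lon, +5·1° lat → SW at lon -140°, lat 45°.
Subsquare q=16, p=15: +16·0.0833333° lon, +15·0.0416667° lat → SW at lon -138.667°, lat 45.625°.
latitude 45.6250, longitude -138.6667.

45.6250, -138.6667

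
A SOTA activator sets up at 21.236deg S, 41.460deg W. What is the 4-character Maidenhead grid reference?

GG98

Offset from 180°W / 90°S: lon 138.54°, lat 68.76°.
Field (20°×10°, letters A–R): lon ⌊138.54/20⌋ = 6 → G; lat ⌊68.76/10⌋ = 6 → G.
Square (2°×1°, digits 0–9): lon ⌊18.54/2⌋ = 9; lat ⌊8.76/1⌋ = 8.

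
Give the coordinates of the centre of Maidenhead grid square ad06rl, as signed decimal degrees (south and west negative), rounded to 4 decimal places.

-53.5208, -178.5417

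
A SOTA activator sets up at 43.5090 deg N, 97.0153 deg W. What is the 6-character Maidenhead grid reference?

EN13lm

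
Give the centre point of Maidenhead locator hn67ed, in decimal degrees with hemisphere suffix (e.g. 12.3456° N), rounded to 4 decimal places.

Field H=7, N=13: +7·20° lon, +13·10° lat → SW at lon -40°, lat 40°.
Square 6, 7: +6·2° lon, +7·1° lat → SW at lon -28°, lat 47°.
Subsquare e=4, d=3: +4·0.0833333° lon, +3·0.0416667° lat → SW at lon -27.6667°, lat 47.125°.
Cell spans 0.0833333° lon × 0.0416667° lat. Centre is SW corner plus half of each.
latitude 47.1458° N, longitude 27.6250° W.

47.1458° N, 27.6250° W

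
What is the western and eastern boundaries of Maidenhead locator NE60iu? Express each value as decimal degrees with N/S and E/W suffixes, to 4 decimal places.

92.6667° E, 92.7500° E

Field N=13, E=4: +13·20° lon, +4·10° lat → SW at lon 80°, lat -50°.
Square 6, 0: +6·2° lon, +0·1° lat → SW at lon 92°, lat -50°.
Subsquare i=8, u=20: +8·0.0833333° lon, +20·0.0416667° lat → SW at lon 92.6667°, lat -49.1667°.
Cell spans 0.0833333° lon × 0.0416667° lat.
west 92.6667° E, east 92.7500° E.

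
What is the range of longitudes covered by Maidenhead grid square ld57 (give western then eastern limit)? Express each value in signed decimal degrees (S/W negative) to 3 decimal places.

50.000, 52.000

Field L=11, D=3: +11·20° lon, +3·10° lat → SW at lon 40°, lat -60°.
Square 5, 7: +5·2° lon, +7·1° lat → SW at lon 50°, lat -53°.
Cell spans 2° lon × 1° lat.
west 50.000, east 52.000.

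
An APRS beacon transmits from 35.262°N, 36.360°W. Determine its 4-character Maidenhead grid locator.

Offset from 180°W / 90°S: lon 143.64°, lat 125.26°.
Field (20°×10°, letters A–R): 143.64/20 → 7 → H, 125.26/10 → 12 → M; chars HM.
Square (2°×1°, digits 0–9): 3.64/2 → 1, 5.26/1 → 5; chars 15.

HM15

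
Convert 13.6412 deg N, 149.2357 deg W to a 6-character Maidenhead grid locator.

Offset from 180°W / 90°S: lon 30.7643°, lat 103.6412°.
Field: 30.7643/20 → 1 → B, 103.6412/10 → 10 → K; chars BK.
Square: 10.7643/2 → 5, 3.6412/1 → 3; chars 53.
Subsquare: 0.7643/0.0833333 → 9 → j, 0.6412/0.0416667 → 15 → p; chars jp.

BK53jp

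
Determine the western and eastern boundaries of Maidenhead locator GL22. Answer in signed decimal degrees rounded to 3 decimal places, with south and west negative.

-56.000, -54.000

Field G=6, L=11: +6·20° lon, +11·10° lat → SW at lon -60°, lat 20°.
Square 2, 2: +2·2° lon, +2·1° lat → SW at lon -56°, lat 22°.
Cell spans 2° lon × 1° lat.
west -56.000, east -54.000.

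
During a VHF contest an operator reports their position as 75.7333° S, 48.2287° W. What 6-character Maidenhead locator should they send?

Add 180° to longitude and 90° to latitude: 131.7713, 14.2667.
Field (20°×10°, letters A–R): 131.7713/20 → 6 → G, 14.2667/10 → 1 → B; chars GB.
Square (2°×1°, digits 0–9): 11.7713/2 → 5, 4.2667/1 → 4; chars 54.
Subsquare (5′×2.5′, letters a–x): 1.7713/0.0833333 → 21 → v, 0.2667/0.0416667 → 6 → g; chars vg.

GB54vg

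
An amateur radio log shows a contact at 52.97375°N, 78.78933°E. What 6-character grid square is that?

MO92jx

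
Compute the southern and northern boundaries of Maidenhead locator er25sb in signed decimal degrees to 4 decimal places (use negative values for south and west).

85.0417, 85.0833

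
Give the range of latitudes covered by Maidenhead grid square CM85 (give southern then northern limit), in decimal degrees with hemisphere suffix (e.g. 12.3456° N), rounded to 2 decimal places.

35.00° N, 36.00° N

Field C=2, M=12: +2·20° lon, +12·10° lat → SW at lon -140°, lat 30°.
Square 8, 5: +8·2° lon, +5·1° lat → SW at lon -124°, lat 35°.
Cell spans 2° lon × 1° lat.
south 35.00° N, north 36.00° N.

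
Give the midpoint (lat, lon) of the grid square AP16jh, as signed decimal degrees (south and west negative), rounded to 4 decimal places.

66.3125, -177.2083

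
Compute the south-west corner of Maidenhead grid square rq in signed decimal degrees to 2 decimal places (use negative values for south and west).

Field R=17, Q=16: +17·20° lon, +16·10° lat → SW at lon 160°, lat 70°.
latitude 70.00, longitude 160.00.

70.00, 160.00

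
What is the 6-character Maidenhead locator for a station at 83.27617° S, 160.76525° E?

RA06jr

Add 180° to longitude and 90° to latitude: 340.7653, 6.7238.
Field (20°×10°, letters A–R): lon ⌊340.7653/20⌋ = 17 → R; lat ⌊6.7238/10⌋ = 0 → A.
Square (2°×1°, digits 0–9): lon ⌊0.7653/2⌋ = 0; lat ⌊6.7238/1⌋ = 6.
Subsquare (5′×2.5′, letters a–x): lon ⌊0.7653/0.0833333⌋ = 9 → j; lat ⌊0.7238/0.0416667⌋ = 17 → r.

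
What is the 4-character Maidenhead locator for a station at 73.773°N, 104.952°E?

OQ23

Shift to the Maidenhead origin (180°W, 90°S): lon 284.95, lat 163.77.
Field (20°×10°, letters A–R): 284.95/20 → 14 → O, 163.77/10 → 16 → Q; chars OQ.
Square (2°×1°, digits 0–9): 4.95/2 → 2, 3.77/1 → 3; chars 23.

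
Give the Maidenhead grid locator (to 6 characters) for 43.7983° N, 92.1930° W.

Shift to the Maidenhead origin (180°W, 90°S): lon 87.8070, lat 133.7983.
Field: 87.8070/20 → 4 → E, 133.7983/10 → 13 → N; chars EN.
Square: 7.8070/2 → 3, 3.7983/1 → 3; chars 33.
Subsquare: 1.8070/0.0833333 → 21 → v, 0.7983/0.0416667 → 19 → t; chars vt.

EN33vt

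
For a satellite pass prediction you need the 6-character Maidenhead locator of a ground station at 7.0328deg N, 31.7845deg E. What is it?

KJ57va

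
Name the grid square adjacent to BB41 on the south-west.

BB30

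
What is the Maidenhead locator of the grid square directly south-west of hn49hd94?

Longitude extended square 9; −1 → 8.
Latitude extended square 4; −1 → 3.

HN49hd83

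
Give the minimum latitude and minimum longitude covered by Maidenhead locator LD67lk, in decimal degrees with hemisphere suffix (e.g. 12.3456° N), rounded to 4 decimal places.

52.5833° S, 52.9167° E

Field L=11, D=3: +11·20° lon, +3·10° lat → SW at lon 40°, lat -60°.
Square 6, 7: +6·2° lon, +7·1° lat → SW at lon 52°, lat -53°.
Subsquare l=11, k=10: +11·0.0833333° lon, +10·0.0416667° lat → SW at lon 52.9167°, lat -52.5833°.
latitude 52.5833° S, longitude 52.9167° E.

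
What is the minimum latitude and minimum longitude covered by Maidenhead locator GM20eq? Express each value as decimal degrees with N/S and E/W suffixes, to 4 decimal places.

30.6667° N, 55.6667° W

Field G=6, M=12: +6·20° lon, +12·10° lat → SW at lon -60°, lat 30°.
Square 2, 0: +2·2° lon, +0·1° lat → SW at lon -56°, lat 30°.
Subsquare e=4, q=16: +4·0.0833333° lon, +16·0.0416667° lat → SW at lon -55.6667°, lat 30.6667°.
latitude 30.6667° N, longitude 55.6667° W.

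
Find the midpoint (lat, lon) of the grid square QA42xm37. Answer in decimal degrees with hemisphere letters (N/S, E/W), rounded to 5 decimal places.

Field Q=16, A=0: +16·20° lon, +0·10° lat → SW at lon 140°, lat -90°.
Square 4, 2: +4·2° lon, +2·1° lat → SW at lon 148°, lat -88°.
Subsquare x=23, m=12: +23·0.0833333° lon, +12·0.0416667° lat → SW at lon 149.917°, lat -87.5°.
Extended square 3, 7: +3·0.00833333° lon, +7·0.00416667° lat → SW at lon 149.942°, lat -87.4708°.
Cell spans 0.00833333° lon × 0.00416667° lat. Centre is SW corner plus half of each.
latitude 87.46875° S, longitude 149.94583° E.

87.46875° S, 149.94583° E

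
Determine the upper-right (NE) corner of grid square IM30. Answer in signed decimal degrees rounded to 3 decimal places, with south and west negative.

31.000, -12.000

Field I=8, M=12: +8·20° lon, +12·10° lat → SW at lon -20°, lat 30°.
Square 3, 0: +3·2° lon, +0·1° lat → SW at lon -14°, lat 30°.
Cell spans 2° lon × 1° lat. NE corner is SW corner plus one full cell.
latitude 31.000, longitude -12.000.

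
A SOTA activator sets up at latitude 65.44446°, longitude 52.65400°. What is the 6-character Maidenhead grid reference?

LP65hk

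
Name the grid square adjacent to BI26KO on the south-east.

BI26ln

Longitude subsquare k = 10; +1 → 11 = l.
Latitude subsquare o = 14; −1 → 13 = n.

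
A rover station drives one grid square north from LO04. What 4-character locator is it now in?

LO05

Latitude square 4; +1 → 5.
The longitude characters are unchanged.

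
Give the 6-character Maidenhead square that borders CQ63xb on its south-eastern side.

CQ73aa

Longitude subsquare x = 23; +1 → 24, wraps to 0 = a, carry into square.
Longitude square 6; +1 → 7.
Latitude subsquare b = 1; −1 → 0 = a.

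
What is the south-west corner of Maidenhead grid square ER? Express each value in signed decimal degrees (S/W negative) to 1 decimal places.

Field E=4, R=17: +4·20° lon, +17·10° lat → SW at lon -100°, lat 80°.
latitude 80.0, longitude -100.0.

80.0, -100.0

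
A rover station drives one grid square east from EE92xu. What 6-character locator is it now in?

Longitude subsquare x = 23; +1 → 24, wraps to 0 = a, carry into square.
Longitude square 9; +1 → 10, wraps to 0, carry into field.
Longitude field E = 4; +1 → 5 = F.
The latitude characters are unchanged.

FE02au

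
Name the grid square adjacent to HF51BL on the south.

Latitude subsquare l = 11; −1 → 10 = k.
The longitude characters are unchanged.

HF51bk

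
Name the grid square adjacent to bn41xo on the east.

Longitude subsquare x = 23; +1 → 24, wraps to 0 = a, carry into square.
Longitude square 4; +1 → 5.
The latitude characters are unchanged.

BN51ao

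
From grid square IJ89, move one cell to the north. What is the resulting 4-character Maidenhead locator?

IK80

Latitude square 9; +1 → 10, wraps to 0, carry into field.
Latitude field J = 9; +1 → 10 = K.
The longitude characters are unchanged.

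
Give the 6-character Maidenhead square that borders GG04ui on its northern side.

GG04uj

Latitude subsquare i = 8; +1 → 9 = j.
The longitude characters are unchanged.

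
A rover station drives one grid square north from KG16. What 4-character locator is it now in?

KG17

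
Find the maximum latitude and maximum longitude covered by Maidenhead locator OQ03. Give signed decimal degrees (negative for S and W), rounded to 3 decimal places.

Field O=14, Q=16: +14·20° lon, +16·10° lat → SW at lon 100°, lat 70°.
Square 0, 3: +0·2° lon, +3·1° lat → SW at lon 100°, lat 73°.
Cell spans 2° lon × 1° lat. NE corner is SW corner plus one full cell.
latitude 74.000, longitude 102.000.

74.000, 102.000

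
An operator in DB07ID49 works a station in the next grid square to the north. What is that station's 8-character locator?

Latitude extended square 9; +1 → 10, wraps to 0, carry into subsquare.
Latitude subsquare d = 3; +1 → 4 = e.
The longitude characters are unchanged.

DB07ie40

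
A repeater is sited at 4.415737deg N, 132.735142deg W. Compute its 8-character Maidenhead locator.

CJ34pj19

Add 180° to longitude and 90° to latitude: 47.26486, 94.41574.
Field: lon ⌊47.26486/20⌋ = 2 → C; lat ⌊94.41574/10⌋ = 9 → J.
Square: lon ⌊7.26486/2⌋ = 3; lat ⌊4.41574/1⌋ = 4.
Subsquare: lon ⌊1.26486/0.0833333⌋ = 15 → p; lat ⌊0.41574/0.0416667⌋ = 9 → j.
Extended square: lon ⌊0.01486/0.00833333⌋ = 1; lat ⌊0.04074/0.00416667⌋ = 9.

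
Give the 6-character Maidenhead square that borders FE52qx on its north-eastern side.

FE53ra

Longitude subsquare q = 16; +1 → 17 = r.
Latitude subsquare x = 23; +1 → 24, wraps to 0 = a, carry into square.
Latitude square 2; +1 → 3.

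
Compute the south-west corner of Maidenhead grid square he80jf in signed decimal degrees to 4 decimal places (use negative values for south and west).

-49.7917, -23.2500

Field H=7, E=4: +7·20° lon, +4·10° lat → SW at lon -40°, lat -50°.
Square 8, 0: +8·2° lon, +0·1° lat → SW at lon -24°, lat -50°.
Subsquare j=9, f=5: +9·0.0833333° lon, +5·0.0416667° lat → SW at lon -23.25°, lat -49.7917°.
latitude -49.7917, longitude -23.2500.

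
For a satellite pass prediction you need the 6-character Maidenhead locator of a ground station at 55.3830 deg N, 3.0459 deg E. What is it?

Offset from 180°W / 90°S: lon 183.0459°, lat 145.3830°.
Field (20°×10°, letters A–R): 183.0459/20 → 9 → J, 145.3830/10 → 14 → O; chars JO.
Square (2°×1°, digits 0–9): 3.0459/2 → 1, 5.3830/1 → 5; chars 15.
Subsquare (5′×2.5′, letters a–x): 1.0459/0.0833333 → 12 → m, 0.3830/0.0416667 → 9 → j; chars mj.

JO15mj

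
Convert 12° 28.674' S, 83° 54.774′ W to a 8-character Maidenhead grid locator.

EH87bm05

Shift to the Maidenhead origin (180°W, 90°S): lon 96.08710, lat 77.52210.
Field: 96.08710/20 → 4 → E, 77.52210/10 → 7 → H; chars EH.
Square: 16.08710/2 → 8, 7.52210/1 → 7; chars 87.
Subsquare: 0.08710/0.0833333 → 1 → b, 0.52210/0.0416667 → 12 → m; chars bm.
Extended square: 0.00377/0.00833333 → 0, 0.02210/0.00416667 → 5; chars 05.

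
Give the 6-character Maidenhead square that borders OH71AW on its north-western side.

OH61xx

Longitude subsquare a = 0; −1 → -1, wraps to 23 = x, carry into square.
Longitude square 7; −1 → 6.
Latitude subsquare w = 22; +1 → 23 = x.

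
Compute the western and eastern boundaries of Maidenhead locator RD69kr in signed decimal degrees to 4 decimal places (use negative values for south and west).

Field R=17, D=3: +17·20° lon, +3·10° lat → SW at lon 160°, lat -60°.
Square 6, 9: +6·2° lon, +9·1° lat → SW at lon 172°, lat -51°.
Subsquare k=10, r=17: +10·0.0833333° lon, +17·0.0416667° lat → SW at lon 172.833°, lat -50.2917°.
Cell spans 0.0833333° lon × 0.0416667° lat.
west 172.8333, east 172.9167.

172.8333, 172.9167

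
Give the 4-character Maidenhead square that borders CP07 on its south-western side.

Longitude square 0; −1 → -1, wraps to 9, carry into field.
Longitude field C = 2; −1 → 1 = B.
Latitude square 7; −1 → 6.

BP96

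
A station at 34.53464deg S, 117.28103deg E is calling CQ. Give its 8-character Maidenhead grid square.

OF85pl31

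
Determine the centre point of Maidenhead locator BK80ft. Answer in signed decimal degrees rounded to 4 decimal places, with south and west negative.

10.8125, -143.5417

Field B=1, K=10: +1·20° lon, +10·10° lat → SW at lon -160°, lat 10°.
Square 8, 0: +8·2° lon, +0·1° lat → SW at lon -144°, lat 10°.
Subsquare f=5, t=19: +5·0.0833333° lon, +19·0.0416667° lat → SW at lon -143.583°, lat 10.7917°.
Cell spans 0.0833333° lon × 0.0416667° lat. Centre is SW corner plus half of each.
latitude 10.8125, longitude -143.5417.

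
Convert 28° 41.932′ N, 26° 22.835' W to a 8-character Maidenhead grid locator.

HL68tq47

Shift to the Maidenhead origin (180°W, 90°S): lon 153.61942, lat 118.69887.
Field: 153.61942/20 → 7 → H, 118.69887/10 → 11 → L; chars HL.
Square: 13.61942/2 → 6, 8.69887/1 → 8; chars 68.
Subsquare: 1.61942/0.0833333 → 19 → t, 0.69887/0.0416667 → 16 → q; chars tq.
Extended square: 0.03608/0.00833333 → 4, 0.03220/0.00416667 → 7; chars 47.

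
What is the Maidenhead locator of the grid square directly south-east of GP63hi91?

GP63ii00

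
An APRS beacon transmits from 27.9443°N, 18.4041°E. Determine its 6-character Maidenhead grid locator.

Offset from 180°W / 90°S: lon 198.4041°, lat 117.9443°.
Field (20°×10°, letters A–R): lon ⌊198.4041/20⌋ = 9 → J; lat ⌊117.9443/10⌋ = 11 → L.
Square (2°×1°, digits 0–9): lon ⌊18.4041/2⌋ = 9; lat ⌊7.9443/1⌋ = 7.
Subsquare (5′×2.5′, letters a–x): lon ⌊0.4041/0.0833333⌋ = 4 → e; lat ⌊0.9443/0.0416667⌋ = 22 → w.

JL97ew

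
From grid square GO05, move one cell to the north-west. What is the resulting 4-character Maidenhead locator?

FO96

Longitude square 0; −1 → -1, wraps to 9, carry into field.
Longitude field G = 6; −1 → 5 = F.
Latitude square 5; +1 → 6.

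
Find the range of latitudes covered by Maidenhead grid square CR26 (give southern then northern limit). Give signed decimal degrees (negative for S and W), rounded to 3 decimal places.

86.000, 87.000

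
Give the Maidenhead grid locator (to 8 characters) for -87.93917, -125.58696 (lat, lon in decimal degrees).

CA72eb94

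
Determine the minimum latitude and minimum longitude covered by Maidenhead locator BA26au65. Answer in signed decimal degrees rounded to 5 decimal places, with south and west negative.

-83.14583, -155.95000

Field B=1, A=0: +1·20° lon, +0·10° lat → SW at lon -160°, lat -90°.
Square 2, 6: +2·2° lon, +6·1° lat → SW at lon -156°, lat -84°.
Subsquare a=0, u=20: +0·0.0833333° lon, +20·0.0416667° lat → SW at lon -156°, lat -83.1667°.
Extended square 6, 5: +6·0.00833333° lon, +5·0.00416667° lat → SW at lon -155.95°, lat -83.1458°.
latitude -83.14583, longitude -155.95000.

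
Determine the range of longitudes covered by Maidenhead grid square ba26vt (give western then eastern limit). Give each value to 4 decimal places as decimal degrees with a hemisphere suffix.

154.2500° W, 154.1667° W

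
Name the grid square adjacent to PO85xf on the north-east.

PO95ag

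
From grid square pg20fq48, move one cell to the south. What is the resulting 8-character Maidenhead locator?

PG20fq47

Latitude extended square 8; −1 → 7.
The longitude characters are unchanged.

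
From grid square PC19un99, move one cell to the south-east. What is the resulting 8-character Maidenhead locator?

PC19vn08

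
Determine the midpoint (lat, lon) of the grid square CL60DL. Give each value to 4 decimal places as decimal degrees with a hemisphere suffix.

20.4792° N, 127.7083° W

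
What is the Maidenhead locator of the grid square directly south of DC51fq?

DC51fp

Latitude subsquare q = 16; −1 → 15 = p.
The longitude characters are unchanged.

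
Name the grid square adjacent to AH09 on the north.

Latitude square 9; +1 → 10, wraps to 0, carry into field.
Latitude field H = 7; +1 → 8 = I.
The longitude characters are unchanged.

AI00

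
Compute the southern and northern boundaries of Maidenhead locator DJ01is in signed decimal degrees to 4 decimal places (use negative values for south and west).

1.7500, 1.7917

Field D=3, J=9: +3·20° lon, +9·10° lat → SW at lon -120°, lat 0°.
Square 0, 1: +0·2° lon, +1·1° lat → SW at lon -120°, lat 1°.
Subsquare i=8, s=18: +8·0.0833333° lon, +18·0.0416667° lat → SW at lon -119.333°, lat 1.75°.
Cell spans 0.0833333° lon × 0.0416667° lat.
south 1.7500, north 1.7917.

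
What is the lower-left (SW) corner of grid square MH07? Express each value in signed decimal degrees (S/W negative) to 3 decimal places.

-13.000, 60.000

Field M=12, H=7: +12·20° lon, +7·10° lat → SW at lon 60°, lat -20°.
Square 0, 7: +0·2° lon, +7·1° lat → SW at lon 60°, lat -13°.
latitude -13.000, longitude 60.000.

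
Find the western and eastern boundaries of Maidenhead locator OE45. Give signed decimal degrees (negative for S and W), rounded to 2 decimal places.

108.00, 110.00

Field O=14, E=4: +14·20° lon, +4·10° lat → SW at lon 100°, lat -50°.
Square 4, 5: +4·2° lon, +5·1° lat → SW at lon 108°, lat -45°.
Cell spans 2° lon × 1° lat.
west 108.00, east 110.00.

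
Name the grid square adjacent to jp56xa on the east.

JP66aa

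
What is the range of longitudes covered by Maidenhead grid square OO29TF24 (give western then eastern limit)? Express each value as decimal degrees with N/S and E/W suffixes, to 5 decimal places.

105.60000° E, 105.60833° E

Field O=14, O=14: +14·20° lon, +14·10° lat → SW at lon 100°, lat 50°.
Square 2, 9: +2·2° lon, +9·1° lat → SW at lon 104°, lat 59°.
Subsquare t=19, f=5: +19·0.0833333° lon, +5·0.0416667° lat → SW at lon 105.583°, lat 59.2083°.
Extended square 2, 4: +2·0.00833333° lon, +4·0.00416667° lat → SW at lon 105.6°, lat 59.225°.
Cell spans 0.00833333° lon × 0.00416667° lat.
west 105.60000° E, east 105.60833° E.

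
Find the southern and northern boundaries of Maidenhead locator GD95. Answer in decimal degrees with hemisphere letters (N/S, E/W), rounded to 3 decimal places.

Field G=6, D=3: +6·20° lon, +3·10° lat → SW at lon -60°, lat -60°.
Square 9, 5: +9·2° lon, +5·1° lat → SW at lon -42°, lat -55°.
Cell spans 2° lon × 1° lat.
south 55.000° S, north 54.000° S.

55.000° S, 54.000° S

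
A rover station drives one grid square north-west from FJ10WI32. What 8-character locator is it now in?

FJ10wi23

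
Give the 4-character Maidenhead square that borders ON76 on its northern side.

ON77

Latitude square 6; +1 → 7.
The longitude characters are unchanged.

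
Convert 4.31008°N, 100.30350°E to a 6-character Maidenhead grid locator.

Offset from 180°W / 90°S: lon 280.3035°, lat 94.3101°.
Field (20°×10°, letters A–R): lon ⌊280.3035/20⌋ = 14 → O; lat ⌊94.3101/10⌋ = 9 → J.
Square (2°×1°, digits 0–9): lon ⌊0.3035/2⌋ = 0; lat ⌊4.3101/1⌋ = 4.
Subsquare (5′×2.5′, letters a–x): lon ⌊0.3035/0.0833333⌋ = 3 → d; lat ⌊0.3101/0.0416667⌋ = 7 → h.

OJ04dh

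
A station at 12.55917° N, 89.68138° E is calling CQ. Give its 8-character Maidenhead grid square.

NK42un14

Add 180° to longitude and 90° to latitude: 269.68138, 102.55917.
Field: 269.68138/20 → 13 → N, 102.55917/10 → 10 → K; chars NK.
Square: 9.68138/2 → 4, 2.55917/1 → 2; chars 42.
Subsquare: 1.68138/0.0833333 → 20 → u, 0.55917/0.0416667 → 13 → n; chars un.
Extended square: 0.01471/0.00833333 → 1, 0.01750/0.00416667 → 4; chars 14.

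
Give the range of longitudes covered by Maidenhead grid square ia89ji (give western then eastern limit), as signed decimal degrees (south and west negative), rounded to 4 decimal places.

-3.2500, -3.1667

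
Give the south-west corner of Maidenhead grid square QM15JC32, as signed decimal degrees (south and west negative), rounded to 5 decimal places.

35.09167, 142.77500

Field Q=16, M=12: +16·20° lon, +12·10° lat → SW at lon 140°, lat 30°.
Square 1, 5: +1·2° lon, +5·1° lat → SW at lon 142°, lat 35°.
Subsquare j=9, c=2: +9·0.0833333° lon, +2·0.0416667° lat → SW at lon 142.75°, lat 35.0833°.
Extended square 3, 2: +3·0.00833333° lon, +2·0.00416667° lat → SW at lon 142.775°, lat 35.0917°.
latitude 35.09167, longitude 142.77500.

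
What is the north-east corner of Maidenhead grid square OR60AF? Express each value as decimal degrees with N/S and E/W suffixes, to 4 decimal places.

Field O=14, R=17: +14·20° lon, +17·10° lat → SW at lon 100°, lat 80°.
Square 6, 0: +6·2° lon, +0·1° lat → SW at lon 112°, lat 80°.
Subsquare a=0, f=5: +0·0.0833333° lon, +5·0.0416667° lat → SW at lon 112°, lat 80.2083°.
Cell spans 0.0833333° lon × 0.0416667° lat. NE corner is SW corner plus one full cell.
latitude 80.2500° N, longitude 112.0833° E.

80.2500° N, 112.0833° E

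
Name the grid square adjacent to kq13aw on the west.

KQ03xw

Longitude subsquare a = 0; −1 → -1, wraps to 23 = x, carry into square.
Longitude square 1; −1 → 0.
The latitude characters are unchanged.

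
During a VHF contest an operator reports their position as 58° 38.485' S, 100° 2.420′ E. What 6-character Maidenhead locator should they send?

OD01ai

Offset from 180°W / 90°S: lon 280.0403°, lat 31.3586°.
Field: 280.0403/20 → 14 → O, 31.3586/10 → 3 → D; chars OD.
Square: 0.0403/2 → 0, 1.3586/1 → 1; chars 01.
Subsquare: 0.0403/0.0833333 → 0 → a, 0.3586/0.0416667 → 8 → i; chars ai.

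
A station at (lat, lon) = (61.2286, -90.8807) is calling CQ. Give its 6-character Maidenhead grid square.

EP41nf

Offset from 180°W / 90°S: lon 89.1193°, lat 151.2286°.
Field: 89.1193/20 → 4 → E, 151.2286/10 → 15 → P; chars EP.
Square: 9.1193/2 → 4, 1.2286/1 → 1; chars 41.
Subsquare: 1.1193/0.0833333 → 13 → n, 0.2286/0.0416667 → 5 → f; chars nf.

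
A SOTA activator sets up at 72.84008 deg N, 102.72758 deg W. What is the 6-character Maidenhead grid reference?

Shift to the Maidenhead origin (180°W, 90°S): lon 77.2724, lat 162.8401.
Field: 77.2724/20 → 3 → D, 162.8401/10 → 16 → Q; chars DQ.
Square: 17.2724/2 → 8, 2.8401/1 → 2; chars 82.
Subsquare: 1.2724/0.0833333 → 15 → p, 0.8401/0.0416667 → 20 → u; chars pu.

DQ82pu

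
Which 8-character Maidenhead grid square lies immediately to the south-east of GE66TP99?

GE66up08

Longitude extended square 9; +1 → 10, wraps to 0, carry into subsquare.
Longitude subsquare t = 19; +1 → 20 = u.
Latitude extended square 9; −1 → 8.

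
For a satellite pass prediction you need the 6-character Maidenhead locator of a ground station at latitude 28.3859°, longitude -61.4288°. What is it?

FL98gj

Add 180° to longitude and 90° to latitude: 118.5712, 118.3859.
Field: lon ⌊118.5712/20⌋ = 5 → F; lat ⌊118.3859/10⌋ = 11 → L.
Square: lon ⌊18.5712/2⌋ = 9; lat ⌊8.3859/1⌋ = 8.
Subsquare: lon ⌊0.5712/0.0833333⌋ = 6 → g; lat ⌊0.3859/0.0416667⌋ = 9 → j.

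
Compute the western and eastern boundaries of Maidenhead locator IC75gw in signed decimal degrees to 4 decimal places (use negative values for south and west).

Field I=8, C=2: +8·20° lon, +2·10° lat → SW at lon -20°, lat -70°.
Square 7, 5: +7·2° lon, +5·1° lat → SW at lon -6°, lat -65°.
Subsquare g=6, w=22: +6·0.0833333° lon, +22·0.0416667° lat → SW at lon -5.5°, lat -64.0833°.
Cell spans 0.0833333° lon × 0.0416667° lat.
west -5.5000, east -5.4167.

-5.5000, -5.4167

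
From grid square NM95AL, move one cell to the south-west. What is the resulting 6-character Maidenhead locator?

NM85xk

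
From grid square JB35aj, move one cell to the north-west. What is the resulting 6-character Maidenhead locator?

Longitude subsquare a = 0; −1 → -1, wraps to 23 = x, carry into square.
Longitude square 3; −1 → 2.
Latitude subsquare j = 9; +1 → 10 = k.

JB25xk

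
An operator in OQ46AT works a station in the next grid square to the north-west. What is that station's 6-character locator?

OQ36xu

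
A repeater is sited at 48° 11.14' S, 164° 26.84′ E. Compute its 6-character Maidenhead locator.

Shift to the Maidenhead origin (180°W, 90°S): lon 344.4473, lat 41.8143.
Field (20°×10°, letters A–R): lon ⌊344.4473/20⌋ = 17 → R; lat ⌊41.8143/10⌋ = 4 → E.
Square (2°×1°, digits 0–9): lon ⌊4.4473/2⌋ = 2; lat ⌊1.8143/1⌋ = 1.
Subsquare (5′×2.5′, letters a–x): lon ⌊0.4473/0.0833333⌋ = 5 → f; lat ⌊0.8143/0.0416667⌋ = 19 → t.

RE21ft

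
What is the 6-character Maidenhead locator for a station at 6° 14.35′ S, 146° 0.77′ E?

QI33as

Shift to the Maidenhead origin (180°W, 90°S): lon 326.0128, lat 83.7608.
Field: 326.0128/20 → 16 → Q, 83.7608/10 → 8 → I; chars QI.
Square: 6.0128/2 → 3, 3.7608/1 → 3; chars 33.
Subsquare: 0.0128/0.0833333 → 0 → a, 0.7608/0.0416667 → 18 → s; chars as.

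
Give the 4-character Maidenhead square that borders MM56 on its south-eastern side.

MM65

Longitude square 5; +1 → 6.
Latitude square 6; −1 → 5.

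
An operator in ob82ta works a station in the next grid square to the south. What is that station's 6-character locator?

Latitude subsquare a = 0; −1 → -1, wraps to 23 = x, carry into square.
Latitude square 2; −1 → 1.
The longitude characters are unchanged.

OB81tx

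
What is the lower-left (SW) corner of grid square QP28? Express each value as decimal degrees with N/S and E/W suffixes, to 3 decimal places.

68.000° N, 144.000° E

Field Q=16, P=15: +16·20° lon, +15·10° lat → SW at lon 140°, lat 60°.
Square 2, 8: +2·2° lon, +8·1° lat → SW at lon 144°, lat 68°.
latitude 68.000° N, longitude 144.000° E.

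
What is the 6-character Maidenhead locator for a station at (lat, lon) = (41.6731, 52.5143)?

Shift to the Maidenhead origin (180°W, 90°S): lon 232.5143, lat 131.6731.
Field: 232.5143/20 → 11 → L, 131.6731/10 → 13 → N; chars LN.
Square: 12.5143/2 → 6, 1.6731/1 → 1; chars 61.
Subsquare: 0.5143/0.0833333 → 6 → g, 0.6731/0.0416667 → 16 → q; chars gq.

LN61gq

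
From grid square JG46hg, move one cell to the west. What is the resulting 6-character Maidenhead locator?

Longitude subsquare h = 7; −1 → 6 = g.
The latitude characters are unchanged.

JG46gg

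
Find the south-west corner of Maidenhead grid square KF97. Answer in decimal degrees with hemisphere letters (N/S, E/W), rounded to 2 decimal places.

Field K=10, F=5: +10·20° lon, +5·10° lat → SW at lon 20°, lat -40°.
Square 9, 7: +9·2° lon, +7·1° lat → SW at lon 38°, lat -33°.
latitude 33.00° S, longitude 38.00° E.

33.00° S, 38.00° E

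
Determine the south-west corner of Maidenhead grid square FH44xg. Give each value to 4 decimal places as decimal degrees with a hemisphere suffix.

15.7500° S, 70.0833° W

Field F=5, H=7: +5·20° lon, +7·10° lat → SW at lon -80°, lat -20°.
Square 4, 4: +4·2° lon, +4·1° lat → SW at lon -72°, lat -16°.
Subsquare x=23, g=6: +23·0.0833333° lon, +6·0.0416667° lat → SW at lon -70.0833°, lat -15.75°.
latitude 15.7500° S, longitude 70.0833° W.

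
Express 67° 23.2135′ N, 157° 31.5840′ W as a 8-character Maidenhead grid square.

Add 180° to longitude and 90° to latitude: 22.47360, 157.38689.
Field (20°×10°, letters A–R): lon ⌊22.47360/20⌋ = 1 → B; lat ⌊157.38689/10⌋ = 15 → P.
Square (2°×1°, digits 0–9): lon ⌊2.47360/2⌋ = 1; lat ⌊7.38689/1⌋ = 7.
Subsquare (5′×2.5′, letters a–x): lon ⌊0.47360/0.0833333⌋ = 5 → f; lat ⌊0.38689/0.0416667⌋ = 9 → j.
Extended square (30″×15″, digits 0–9): lon ⌊0.05693/0.00833333⌋ = 6; lat ⌊0.01189/0.00416667⌋ = 2.

BP17fj62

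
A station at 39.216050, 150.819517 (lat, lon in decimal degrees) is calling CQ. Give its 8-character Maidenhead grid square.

QM59jf81

Offset from 180°W / 90°S: lon 330.81952°, lat 129.21605°.
Field (20°×10°, letters A–R): lon ⌊330.81952/20⌋ = 16 → Q; lat ⌊129.21605/10⌋ = 12 → M.
Square (2°×1°, digits 0–9): lon ⌊10.81952/2⌋ = 5; lat ⌊9.21605/1⌋ = 9.
Subsquare (5′×2.5′, letters a–x): lon ⌊0.81952/0.0833333⌋ = 9 → j; lat ⌊0.21605/0.0416667⌋ = 5 → f.
Extended square (30″×15″, digits 0–9): lon ⌊0.06952/0.00833333⌋ = 8; lat ⌊0.00772/0.00416667⌋ = 1.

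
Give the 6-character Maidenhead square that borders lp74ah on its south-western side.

LP64xg

Longitude subsquare a = 0; −1 → -1, wraps to 23 = x, carry into square.
Longitude square 7; −1 → 6.
Latitude subsquare h = 7; −1 → 6 = g.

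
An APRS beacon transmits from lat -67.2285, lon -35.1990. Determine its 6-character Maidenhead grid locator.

HC22js

Shift to the Maidenhead origin (180°W, 90°S): lon 144.8010, lat 22.7715.
Field: lon ⌊144.8010/20⌋ = 7 → H; lat ⌊22.7715/10⌋ = 2 → C.
Square: lon ⌊4.8010/2⌋ = 2; lat ⌊2.7715/1⌋ = 2.
Subsquare: lon ⌊0.8010/0.0833333⌋ = 9 → j; lat ⌊0.7715/0.0416667⌋ = 18 → s.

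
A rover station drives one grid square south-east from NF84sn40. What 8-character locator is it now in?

NF84sm59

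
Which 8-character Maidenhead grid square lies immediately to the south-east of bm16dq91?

Longitude extended square 9; +1 → 10, wraps to 0, carry into subsquare.
Longitude subsquare d = 3; +1 → 4 = e.
Latitude extended square 1; −1 → 0.

BM16eq00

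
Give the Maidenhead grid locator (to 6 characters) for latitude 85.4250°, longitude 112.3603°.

OR65ek

Shift to the Maidenhead origin (180°W, 90°S): lon 292.3603, lat 175.4250.
Field: 292.3603/20 → 14 → O, 175.4250/10 → 17 → R; chars OR.
Square: 12.3603/2 → 6, 5.4250/1 → 5; chars 65.
Subsquare: 0.3603/0.0833333 → 4 → e, 0.4250/0.0416667 → 10 → k; chars ek.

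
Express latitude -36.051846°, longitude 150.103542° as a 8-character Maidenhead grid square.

Offset from 180°W / 90°S: lon 330.10354°, lat 53.94815°.
Field: 330.10354/20 → 16 → Q, 53.94815/10 → 5 → F; chars QF.
Square: 10.10354/2 → 5, 3.94815/1 → 3; chars 53.
Subsquare: 0.10354/0.0833333 → 1 → b, 0.94815/0.0416667 → 22 → w; chars bw.
Extended square: 0.02021/0.00833333 → 2, 0.03149/0.00416667 → 7; chars 27.

QF53bw27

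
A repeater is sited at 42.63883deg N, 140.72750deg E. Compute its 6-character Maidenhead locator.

QN02ip

Offset from 180°W / 90°S: lon 320.7275°, lat 132.6388°.
Field (20°×10°, letters A–R): 320.7275/20 → 16 → Q, 132.6388/10 → 13 → N; chars QN.
Square (2°×1°, digits 0–9): 0.7275/2 → 0, 2.6388/1 → 2; chars 02.
Subsquare (5′×2.5′, letters a–x): 0.7275/0.0833333 → 8 → i, 0.6388/0.0416667 → 15 → p; chars ip.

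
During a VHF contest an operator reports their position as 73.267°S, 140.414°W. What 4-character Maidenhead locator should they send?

BB96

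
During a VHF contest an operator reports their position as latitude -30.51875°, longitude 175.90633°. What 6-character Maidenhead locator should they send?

RF79wl

Offset from 180°W / 90°S: lon 355.9063°, lat 59.4813°.
Field (20°×10°, letters A–R): 355.9063/20 → 17 → R, 59.4813/10 → 5 → F; chars RF.
Square (2°×1°, digits 0–9): 15.9063/2 → 7, 9.4813/1 → 9; chars 79.
Subsquare (5′×2.5′, letters a–x): 1.9063/0.0833333 → 22 → w, 0.4813/0.0416667 → 11 → l; chars wl.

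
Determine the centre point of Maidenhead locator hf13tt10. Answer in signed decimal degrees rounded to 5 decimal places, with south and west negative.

-36.20625, -36.40417

Field H=7, F=5: +7·20° lon, +5·10° lat → SW at lon -40°, lat -40°.
Square 1, 3: +1·2° lon, +3·1° lat → SW at lon -38°, lat -37°.
Subsquare t=19, t=19: +19·0.0833333° lon, +19·0.0416667° lat → SW at lon -36.4167°, lat -36.2083°.
Extended square 1, 0: +1·0.00833333° lon, +0·0.00416667° lat → SW at lon -36.4083°, lat -36.2083°.
Cell spans 0.00833333° lon × 0.00416667° lat. Centre is SW corner plus half of each.
latitude -36.20625, longitude -36.40417.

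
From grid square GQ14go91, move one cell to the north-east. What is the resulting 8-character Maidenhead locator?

Longitude extended square 9; +1 → 10, wraps to 0, carry into subsquare.
Longitude subsquare g = 6; +1 → 7 = h.
Latitude extended square 1; +1 → 2.

GQ14ho02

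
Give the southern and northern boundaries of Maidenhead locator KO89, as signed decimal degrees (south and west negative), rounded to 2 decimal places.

59.00, 60.00

Field K=10, O=14: +10·20° lon, +14·10° lat → SW at lon 20°, lat 50°.
Square 8, 9: +8·2° lon, +9·1° lat → SW at lon 36°, lat 59°.
Cell spans 2° lon × 1° lat.
south 59.00, north 60.00.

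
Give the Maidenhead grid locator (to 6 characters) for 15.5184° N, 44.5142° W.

Offset from 180°W / 90°S: lon 135.4858°, lat 105.5184°.
Field: 135.4858/20 → 6 → G, 105.5184/10 → 10 → K; chars GK.
Square: 15.4858/2 → 7, 5.5184/1 → 5; chars 75.
Subsquare: 1.4858/0.0833333 → 17 → r, 0.5184/0.0416667 → 12 → m; chars rm.

GK75rm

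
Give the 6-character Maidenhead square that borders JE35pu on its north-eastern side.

JE35qv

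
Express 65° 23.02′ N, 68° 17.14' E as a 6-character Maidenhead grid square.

MP45dj

Add 180° to longitude and 90° to latitude: 248.2857, 155.3837.
Field (20°×10°, letters A–R): 248.2857/20 → 12 → M, 155.3837/10 → 15 → P; chars MP.
Square (2°×1°, digits 0–9): 8.2857/2 → 4, 5.3837/1 → 5; chars 45.
Subsquare (5′×2.5′, letters a–x): 0.2857/0.0833333 → 3 → d, 0.3837/0.0416667 → 9 → j; chars dj.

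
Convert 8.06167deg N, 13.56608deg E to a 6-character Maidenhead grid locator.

JJ68sb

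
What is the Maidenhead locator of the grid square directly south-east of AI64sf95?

AI64tf04

Longitude extended square 9; +1 → 10, wraps to 0, carry into subsquare.
Longitude subsquare s = 18; +1 → 19 = t.
Latitude extended square 5; −1 → 4.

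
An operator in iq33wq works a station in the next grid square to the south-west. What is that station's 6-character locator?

IQ33vp

Longitude subsquare w = 22; −1 → 21 = v.
Latitude subsquare q = 16; −1 → 15 = p.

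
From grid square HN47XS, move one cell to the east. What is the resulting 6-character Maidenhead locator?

HN57as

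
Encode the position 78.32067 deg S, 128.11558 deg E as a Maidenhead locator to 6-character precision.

Shift to the Maidenhead origin (180°W, 90°S): lon 308.1156, lat 11.6793.
Field: lon ⌊308.1156/20⌋ = 15 → P; lat ⌊11.6793/10⌋ = 1 → B.
Square: lon ⌊8.1156/2⌋ = 4; lat ⌊1.6793/1⌋ = 1.
Subsquare: lon ⌊0.1156/0.0833333⌋ = 1 → b; lat ⌊0.6793/0.0416667⌋ = 16 → q.

PB41bq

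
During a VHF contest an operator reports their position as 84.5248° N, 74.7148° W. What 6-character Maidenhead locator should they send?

FR24pm

Offset from 180°W / 90°S: lon 105.2852°, lat 174.5248°.
Field: 105.2852/20 → 5 → F, 174.5248/10 → 17 → R; chars FR.
Square: 5.2852/2 → 2, 4.5248/1 → 4; chars 24.
Subsquare: 1.2852/0.0833333 → 15 → p, 0.5248/0.0416667 → 12 → m; chars pm.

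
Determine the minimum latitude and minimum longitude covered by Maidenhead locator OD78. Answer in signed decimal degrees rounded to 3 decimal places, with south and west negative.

-52.000, 114.000

Field O=14, D=3: +14·20° lon, +3·10° lat → SW at lon 100°, lat -60°.
Square 7, 8: +7·2° lon, +8·1° lat → SW at lon 114°, lat -52°.
latitude -52.000, longitude 114.000.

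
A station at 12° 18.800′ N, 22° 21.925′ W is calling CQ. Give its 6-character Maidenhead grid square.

Add 180° to longitude and 90° to latitude: 157.6346, 102.3133.
Field: lon ⌊157.6346/20⌋ = 7 → H; lat ⌊102.3133/10⌋ = 10 → K.
Square: lon ⌊17.6346/2⌋ = 8; lat ⌊2.3133/1⌋ = 2.
Subsquare: lon ⌊1.6346/0.0833333⌋ = 19 → t; lat ⌊0.3133/0.0416667⌋ = 7 → h.

HK82th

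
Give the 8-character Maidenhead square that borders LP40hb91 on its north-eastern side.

LP40ib02

Longitude extended square 9; +1 → 10, wraps to 0, carry into subsquare.
Longitude subsquare h = 7; +1 → 8 = i.
Latitude extended square 1; +1 → 2.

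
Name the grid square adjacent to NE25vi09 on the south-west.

NE25ui98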